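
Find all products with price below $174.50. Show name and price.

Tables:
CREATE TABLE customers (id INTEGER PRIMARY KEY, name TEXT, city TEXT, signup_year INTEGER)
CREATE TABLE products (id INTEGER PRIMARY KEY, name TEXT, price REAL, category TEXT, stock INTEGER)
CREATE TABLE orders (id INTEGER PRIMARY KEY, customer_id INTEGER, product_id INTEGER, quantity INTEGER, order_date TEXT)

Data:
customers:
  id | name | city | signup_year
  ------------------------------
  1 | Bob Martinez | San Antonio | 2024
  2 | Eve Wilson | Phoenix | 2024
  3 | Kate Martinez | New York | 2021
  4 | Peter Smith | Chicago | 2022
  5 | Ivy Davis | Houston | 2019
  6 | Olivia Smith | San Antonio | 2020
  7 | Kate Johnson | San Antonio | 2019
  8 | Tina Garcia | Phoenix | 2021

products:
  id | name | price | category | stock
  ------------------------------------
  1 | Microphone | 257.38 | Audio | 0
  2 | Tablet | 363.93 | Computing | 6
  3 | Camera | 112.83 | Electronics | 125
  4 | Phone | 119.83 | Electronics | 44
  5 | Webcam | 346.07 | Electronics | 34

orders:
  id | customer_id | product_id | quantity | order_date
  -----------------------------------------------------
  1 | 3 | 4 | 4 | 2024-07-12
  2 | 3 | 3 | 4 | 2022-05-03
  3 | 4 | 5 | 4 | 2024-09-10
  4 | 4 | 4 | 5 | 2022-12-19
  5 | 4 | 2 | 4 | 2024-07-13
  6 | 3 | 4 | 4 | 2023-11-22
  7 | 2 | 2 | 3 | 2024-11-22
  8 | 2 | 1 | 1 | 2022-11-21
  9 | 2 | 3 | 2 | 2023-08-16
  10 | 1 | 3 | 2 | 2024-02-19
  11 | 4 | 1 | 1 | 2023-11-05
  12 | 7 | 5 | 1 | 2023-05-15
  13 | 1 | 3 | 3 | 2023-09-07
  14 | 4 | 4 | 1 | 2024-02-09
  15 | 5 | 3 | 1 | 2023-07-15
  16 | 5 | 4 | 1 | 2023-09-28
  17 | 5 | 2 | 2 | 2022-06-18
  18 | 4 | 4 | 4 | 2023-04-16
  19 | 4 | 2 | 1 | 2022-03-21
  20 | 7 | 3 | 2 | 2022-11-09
SELECT name, price FROM products WHERE price < 174.5

Execution result:
name | price
Camera | 112.83
Phone | 119.83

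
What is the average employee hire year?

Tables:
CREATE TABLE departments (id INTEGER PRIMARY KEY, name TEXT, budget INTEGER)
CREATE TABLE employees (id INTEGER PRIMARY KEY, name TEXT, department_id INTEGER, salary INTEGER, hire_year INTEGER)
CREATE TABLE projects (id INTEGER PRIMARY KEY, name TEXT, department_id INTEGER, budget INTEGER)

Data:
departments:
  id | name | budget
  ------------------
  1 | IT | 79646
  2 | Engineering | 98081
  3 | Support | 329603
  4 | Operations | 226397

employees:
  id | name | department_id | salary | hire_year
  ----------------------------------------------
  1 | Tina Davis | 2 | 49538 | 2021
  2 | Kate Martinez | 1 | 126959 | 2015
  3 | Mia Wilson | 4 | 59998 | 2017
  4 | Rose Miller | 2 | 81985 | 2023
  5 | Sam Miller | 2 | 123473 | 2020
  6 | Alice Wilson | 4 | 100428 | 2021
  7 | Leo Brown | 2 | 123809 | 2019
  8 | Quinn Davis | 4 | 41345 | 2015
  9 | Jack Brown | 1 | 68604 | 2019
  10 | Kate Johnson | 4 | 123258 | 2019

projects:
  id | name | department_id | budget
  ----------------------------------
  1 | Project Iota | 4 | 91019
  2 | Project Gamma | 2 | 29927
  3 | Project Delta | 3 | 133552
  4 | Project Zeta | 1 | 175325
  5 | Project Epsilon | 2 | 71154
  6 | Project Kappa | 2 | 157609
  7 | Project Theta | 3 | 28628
SELECT AVG(hire_year) FROM employees

Execution result:
2018.90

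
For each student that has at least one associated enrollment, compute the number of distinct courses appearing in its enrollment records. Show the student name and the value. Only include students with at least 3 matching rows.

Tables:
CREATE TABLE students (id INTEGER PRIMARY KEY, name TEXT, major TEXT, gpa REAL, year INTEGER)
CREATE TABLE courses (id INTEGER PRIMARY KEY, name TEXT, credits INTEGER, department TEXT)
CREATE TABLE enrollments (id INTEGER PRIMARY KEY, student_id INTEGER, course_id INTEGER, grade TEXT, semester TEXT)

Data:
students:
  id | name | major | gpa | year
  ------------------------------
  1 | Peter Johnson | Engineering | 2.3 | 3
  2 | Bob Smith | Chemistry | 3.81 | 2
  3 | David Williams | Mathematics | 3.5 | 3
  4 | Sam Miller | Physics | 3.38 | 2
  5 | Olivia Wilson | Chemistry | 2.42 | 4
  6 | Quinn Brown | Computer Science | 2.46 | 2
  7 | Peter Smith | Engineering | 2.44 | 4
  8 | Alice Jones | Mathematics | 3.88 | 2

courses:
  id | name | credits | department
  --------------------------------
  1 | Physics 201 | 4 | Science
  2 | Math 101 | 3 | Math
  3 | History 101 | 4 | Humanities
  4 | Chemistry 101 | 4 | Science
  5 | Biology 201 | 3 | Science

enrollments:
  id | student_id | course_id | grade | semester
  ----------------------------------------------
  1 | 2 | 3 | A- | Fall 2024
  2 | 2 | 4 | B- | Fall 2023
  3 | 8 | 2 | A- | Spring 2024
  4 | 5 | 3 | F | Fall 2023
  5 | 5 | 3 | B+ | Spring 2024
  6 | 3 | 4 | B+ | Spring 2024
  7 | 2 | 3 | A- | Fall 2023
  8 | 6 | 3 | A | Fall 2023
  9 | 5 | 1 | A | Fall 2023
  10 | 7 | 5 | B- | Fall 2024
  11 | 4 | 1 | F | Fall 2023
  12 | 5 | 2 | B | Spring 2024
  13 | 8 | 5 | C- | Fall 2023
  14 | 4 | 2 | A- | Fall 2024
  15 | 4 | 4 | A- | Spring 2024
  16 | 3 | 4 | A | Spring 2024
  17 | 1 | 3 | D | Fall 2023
SELECT p.name, COUNT(DISTINCT c.course_id) AS distinct_course_count FROM enrollments c JOIN students p ON c.student_id = p.id GROUP BY p.id, p.name HAVING COUNT(*) >= 3

Execution result:
name | distinct_course_count
Bob Smith | 2
Sam Miller | 3
Olivia Wilson | 3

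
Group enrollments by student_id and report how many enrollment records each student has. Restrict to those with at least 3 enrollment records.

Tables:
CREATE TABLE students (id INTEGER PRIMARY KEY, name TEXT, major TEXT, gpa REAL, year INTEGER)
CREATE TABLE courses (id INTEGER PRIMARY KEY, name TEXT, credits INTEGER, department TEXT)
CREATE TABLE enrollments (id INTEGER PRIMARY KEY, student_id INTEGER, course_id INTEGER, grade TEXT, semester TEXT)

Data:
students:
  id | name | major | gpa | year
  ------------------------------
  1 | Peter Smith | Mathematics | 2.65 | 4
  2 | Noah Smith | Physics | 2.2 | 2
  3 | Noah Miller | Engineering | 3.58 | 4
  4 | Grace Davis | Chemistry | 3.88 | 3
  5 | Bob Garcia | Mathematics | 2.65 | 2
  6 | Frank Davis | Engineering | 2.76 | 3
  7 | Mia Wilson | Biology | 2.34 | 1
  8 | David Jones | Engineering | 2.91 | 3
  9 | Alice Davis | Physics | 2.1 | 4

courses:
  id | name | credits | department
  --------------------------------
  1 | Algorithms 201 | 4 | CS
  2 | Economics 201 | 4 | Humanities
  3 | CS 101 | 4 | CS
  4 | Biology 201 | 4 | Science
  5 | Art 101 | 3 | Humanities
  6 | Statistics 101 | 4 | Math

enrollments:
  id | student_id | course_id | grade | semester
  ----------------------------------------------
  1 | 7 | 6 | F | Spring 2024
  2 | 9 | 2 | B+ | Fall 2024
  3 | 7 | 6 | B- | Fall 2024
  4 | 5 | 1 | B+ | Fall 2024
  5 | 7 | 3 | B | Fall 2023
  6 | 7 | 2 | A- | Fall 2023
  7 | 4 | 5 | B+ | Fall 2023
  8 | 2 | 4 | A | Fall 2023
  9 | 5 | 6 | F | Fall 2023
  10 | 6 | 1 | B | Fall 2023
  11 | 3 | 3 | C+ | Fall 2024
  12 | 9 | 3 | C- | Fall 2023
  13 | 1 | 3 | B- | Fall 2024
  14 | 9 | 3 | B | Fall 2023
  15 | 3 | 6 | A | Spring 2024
SELECT student_id, COUNT(*) AS enrollment_count FROM enrollments GROUP BY student_id HAVING COUNT(*) >= 3

Execution result:
student_id | enrollment_count
7 | 4
9 | 3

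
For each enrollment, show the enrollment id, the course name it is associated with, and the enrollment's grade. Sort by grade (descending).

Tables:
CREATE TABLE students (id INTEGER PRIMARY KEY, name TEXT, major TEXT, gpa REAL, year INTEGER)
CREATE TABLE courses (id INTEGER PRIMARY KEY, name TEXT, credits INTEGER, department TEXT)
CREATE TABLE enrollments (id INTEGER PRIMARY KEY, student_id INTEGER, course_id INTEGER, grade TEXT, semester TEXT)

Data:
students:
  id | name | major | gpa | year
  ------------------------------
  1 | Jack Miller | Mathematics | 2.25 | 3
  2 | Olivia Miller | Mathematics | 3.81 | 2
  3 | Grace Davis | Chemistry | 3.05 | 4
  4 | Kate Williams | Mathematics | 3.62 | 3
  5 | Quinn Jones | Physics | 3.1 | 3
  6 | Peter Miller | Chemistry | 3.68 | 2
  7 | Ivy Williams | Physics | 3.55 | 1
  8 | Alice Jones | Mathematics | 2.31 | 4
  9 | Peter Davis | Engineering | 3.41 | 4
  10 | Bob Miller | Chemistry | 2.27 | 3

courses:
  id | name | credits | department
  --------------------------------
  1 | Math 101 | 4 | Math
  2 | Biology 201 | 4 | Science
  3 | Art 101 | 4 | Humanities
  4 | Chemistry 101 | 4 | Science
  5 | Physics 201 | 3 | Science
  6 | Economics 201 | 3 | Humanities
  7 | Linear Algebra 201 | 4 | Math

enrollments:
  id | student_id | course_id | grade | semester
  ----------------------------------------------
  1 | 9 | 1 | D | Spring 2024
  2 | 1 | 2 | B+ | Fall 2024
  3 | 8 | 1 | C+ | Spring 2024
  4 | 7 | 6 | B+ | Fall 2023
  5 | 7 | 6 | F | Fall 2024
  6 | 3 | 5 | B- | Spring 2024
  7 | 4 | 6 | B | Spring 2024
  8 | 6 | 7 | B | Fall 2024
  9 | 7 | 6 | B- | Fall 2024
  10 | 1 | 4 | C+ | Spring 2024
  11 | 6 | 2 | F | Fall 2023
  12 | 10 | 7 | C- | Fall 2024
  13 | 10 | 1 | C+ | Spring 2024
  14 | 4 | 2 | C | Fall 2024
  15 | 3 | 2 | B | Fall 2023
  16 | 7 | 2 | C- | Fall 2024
SELECT c.id, p.name AS course, c.grade FROM enrollments c JOIN courses p ON c.course_id = p.id ORDER BY c.grade DESC

Execution result:
id | course | grade
5 | Economics 201 | F
11 | Biology 201 | F
1 | Math 101 | D
12 | Linear Algebra 201 | C-
16 | Biology 201 | C-
3 | Math 101 | C+
10 | Chemistry 101 | C+
13 | Math 101 | C+
14 | Biology 201 | C
6 | Physics 201 | B-
9 | Economics 201 | B-
2 | Biology 201 | B+
4 | Economics 201 | B+
7 | Economics 201 | B
8 | Linear Algebra 201 | B
15 | Biology 201 | B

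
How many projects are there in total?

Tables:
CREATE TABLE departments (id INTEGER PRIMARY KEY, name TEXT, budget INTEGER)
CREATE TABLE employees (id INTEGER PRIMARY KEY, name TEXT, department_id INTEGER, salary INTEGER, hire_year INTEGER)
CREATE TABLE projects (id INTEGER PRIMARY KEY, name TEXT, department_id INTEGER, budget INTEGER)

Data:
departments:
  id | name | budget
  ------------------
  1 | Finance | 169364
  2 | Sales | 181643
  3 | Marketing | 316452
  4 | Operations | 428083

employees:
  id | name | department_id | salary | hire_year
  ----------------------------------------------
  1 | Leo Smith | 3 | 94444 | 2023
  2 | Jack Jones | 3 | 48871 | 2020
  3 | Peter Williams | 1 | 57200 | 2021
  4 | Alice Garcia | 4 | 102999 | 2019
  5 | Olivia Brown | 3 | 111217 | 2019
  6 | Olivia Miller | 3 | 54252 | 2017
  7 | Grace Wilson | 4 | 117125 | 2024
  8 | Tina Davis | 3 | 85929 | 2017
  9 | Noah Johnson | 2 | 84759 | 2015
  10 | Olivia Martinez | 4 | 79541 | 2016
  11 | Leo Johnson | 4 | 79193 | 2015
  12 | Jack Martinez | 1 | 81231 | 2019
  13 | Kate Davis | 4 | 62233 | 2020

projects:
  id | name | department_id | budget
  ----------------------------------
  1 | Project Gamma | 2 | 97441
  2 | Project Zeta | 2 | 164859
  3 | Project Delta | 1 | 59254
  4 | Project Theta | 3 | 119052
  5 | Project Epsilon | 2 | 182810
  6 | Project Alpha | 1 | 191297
SELECT COUNT(*) FROM projects

Execution result:
6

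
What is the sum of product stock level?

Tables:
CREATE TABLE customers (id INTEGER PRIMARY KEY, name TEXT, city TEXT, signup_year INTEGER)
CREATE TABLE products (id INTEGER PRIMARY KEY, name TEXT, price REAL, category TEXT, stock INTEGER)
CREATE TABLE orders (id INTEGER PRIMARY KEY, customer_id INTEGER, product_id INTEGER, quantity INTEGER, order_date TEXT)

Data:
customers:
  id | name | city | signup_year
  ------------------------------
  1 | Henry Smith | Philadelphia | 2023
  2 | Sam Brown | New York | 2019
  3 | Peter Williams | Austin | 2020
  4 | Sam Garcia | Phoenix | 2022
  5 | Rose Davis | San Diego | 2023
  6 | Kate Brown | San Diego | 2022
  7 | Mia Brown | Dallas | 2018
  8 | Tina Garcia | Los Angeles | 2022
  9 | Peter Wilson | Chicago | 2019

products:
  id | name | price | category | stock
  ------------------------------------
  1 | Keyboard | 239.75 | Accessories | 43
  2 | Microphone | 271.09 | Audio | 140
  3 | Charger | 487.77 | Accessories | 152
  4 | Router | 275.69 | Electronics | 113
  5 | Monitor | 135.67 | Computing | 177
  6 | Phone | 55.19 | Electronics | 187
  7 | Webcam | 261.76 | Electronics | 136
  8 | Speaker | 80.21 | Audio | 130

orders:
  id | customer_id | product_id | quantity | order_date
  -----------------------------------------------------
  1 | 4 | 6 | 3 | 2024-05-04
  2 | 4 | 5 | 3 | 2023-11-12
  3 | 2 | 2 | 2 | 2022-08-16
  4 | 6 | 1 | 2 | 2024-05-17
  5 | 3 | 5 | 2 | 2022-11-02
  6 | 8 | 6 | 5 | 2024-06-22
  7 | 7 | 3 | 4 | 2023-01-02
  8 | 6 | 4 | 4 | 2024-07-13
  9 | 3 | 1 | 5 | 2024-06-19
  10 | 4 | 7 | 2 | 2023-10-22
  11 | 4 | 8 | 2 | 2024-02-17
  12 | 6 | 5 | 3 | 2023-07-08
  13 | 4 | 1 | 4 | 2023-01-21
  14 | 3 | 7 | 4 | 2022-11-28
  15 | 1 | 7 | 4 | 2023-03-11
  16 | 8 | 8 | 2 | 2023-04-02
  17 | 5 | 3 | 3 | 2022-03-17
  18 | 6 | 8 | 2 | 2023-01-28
SELECT SUM(stock) FROM products

Execution result:
1078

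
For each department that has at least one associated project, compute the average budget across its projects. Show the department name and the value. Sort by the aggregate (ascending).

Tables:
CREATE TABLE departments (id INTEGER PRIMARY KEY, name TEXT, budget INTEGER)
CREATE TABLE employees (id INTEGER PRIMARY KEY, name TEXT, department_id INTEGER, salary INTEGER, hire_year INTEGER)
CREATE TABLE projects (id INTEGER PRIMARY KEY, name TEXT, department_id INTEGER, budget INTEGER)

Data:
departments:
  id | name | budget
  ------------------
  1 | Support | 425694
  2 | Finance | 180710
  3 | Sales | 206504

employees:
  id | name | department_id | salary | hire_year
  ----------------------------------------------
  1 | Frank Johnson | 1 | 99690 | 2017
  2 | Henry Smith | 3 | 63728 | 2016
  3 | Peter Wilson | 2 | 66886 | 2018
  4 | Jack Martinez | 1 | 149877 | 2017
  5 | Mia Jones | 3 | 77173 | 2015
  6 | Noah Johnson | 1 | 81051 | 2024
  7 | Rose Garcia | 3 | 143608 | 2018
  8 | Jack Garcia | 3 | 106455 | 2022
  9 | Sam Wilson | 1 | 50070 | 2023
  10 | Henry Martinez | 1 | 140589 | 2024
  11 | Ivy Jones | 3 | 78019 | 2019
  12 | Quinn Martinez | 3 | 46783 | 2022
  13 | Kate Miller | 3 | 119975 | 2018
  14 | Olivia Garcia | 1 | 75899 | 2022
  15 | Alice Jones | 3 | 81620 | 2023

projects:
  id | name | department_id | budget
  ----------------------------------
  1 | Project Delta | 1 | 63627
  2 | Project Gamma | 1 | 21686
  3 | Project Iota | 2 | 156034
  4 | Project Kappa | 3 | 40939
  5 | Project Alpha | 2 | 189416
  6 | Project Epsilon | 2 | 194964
SELECT p.name, AVG(c.budget) AS avg_budget FROM projects c JOIN departments p ON c.department_id = p.id GROUP BY p.id, p.name ORDER BY avg_budget ASC

Execution result:
name | avg_budget
Sales | 40939.00
Support | 42656.50
Finance | 180138.00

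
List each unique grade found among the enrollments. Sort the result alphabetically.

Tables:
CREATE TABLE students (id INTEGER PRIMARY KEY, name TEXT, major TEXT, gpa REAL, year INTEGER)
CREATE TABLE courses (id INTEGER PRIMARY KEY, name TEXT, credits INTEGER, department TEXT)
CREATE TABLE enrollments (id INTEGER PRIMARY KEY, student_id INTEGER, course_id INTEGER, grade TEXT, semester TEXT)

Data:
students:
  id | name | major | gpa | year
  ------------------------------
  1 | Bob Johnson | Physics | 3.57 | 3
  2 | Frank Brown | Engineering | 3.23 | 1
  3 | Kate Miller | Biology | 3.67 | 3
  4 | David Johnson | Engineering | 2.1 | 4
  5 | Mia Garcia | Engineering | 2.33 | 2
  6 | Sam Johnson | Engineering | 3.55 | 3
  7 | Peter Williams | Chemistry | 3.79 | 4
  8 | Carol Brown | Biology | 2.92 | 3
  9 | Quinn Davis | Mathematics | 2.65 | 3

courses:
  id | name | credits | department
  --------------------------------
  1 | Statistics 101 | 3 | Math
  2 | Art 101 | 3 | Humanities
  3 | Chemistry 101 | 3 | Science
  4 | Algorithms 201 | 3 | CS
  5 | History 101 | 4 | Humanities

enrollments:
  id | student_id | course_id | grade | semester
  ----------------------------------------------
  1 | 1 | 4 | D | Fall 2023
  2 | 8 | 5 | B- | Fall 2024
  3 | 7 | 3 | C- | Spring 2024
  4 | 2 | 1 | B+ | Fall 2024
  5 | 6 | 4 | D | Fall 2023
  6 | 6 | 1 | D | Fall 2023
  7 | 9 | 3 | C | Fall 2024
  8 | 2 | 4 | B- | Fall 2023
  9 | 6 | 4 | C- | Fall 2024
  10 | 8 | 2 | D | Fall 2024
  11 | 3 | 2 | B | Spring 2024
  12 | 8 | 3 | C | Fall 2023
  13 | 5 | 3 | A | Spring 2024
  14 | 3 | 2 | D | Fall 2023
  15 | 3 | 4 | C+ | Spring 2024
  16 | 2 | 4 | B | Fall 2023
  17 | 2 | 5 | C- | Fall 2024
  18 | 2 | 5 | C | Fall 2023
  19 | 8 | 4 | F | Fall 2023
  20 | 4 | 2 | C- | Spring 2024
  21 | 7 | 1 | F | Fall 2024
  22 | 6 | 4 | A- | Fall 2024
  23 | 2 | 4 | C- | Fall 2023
SELECT DISTINCT grade FROM enrollments ORDER BY grade

Execution result:
grade
A
A-
B
B+
B-
C
C+
C-
D
F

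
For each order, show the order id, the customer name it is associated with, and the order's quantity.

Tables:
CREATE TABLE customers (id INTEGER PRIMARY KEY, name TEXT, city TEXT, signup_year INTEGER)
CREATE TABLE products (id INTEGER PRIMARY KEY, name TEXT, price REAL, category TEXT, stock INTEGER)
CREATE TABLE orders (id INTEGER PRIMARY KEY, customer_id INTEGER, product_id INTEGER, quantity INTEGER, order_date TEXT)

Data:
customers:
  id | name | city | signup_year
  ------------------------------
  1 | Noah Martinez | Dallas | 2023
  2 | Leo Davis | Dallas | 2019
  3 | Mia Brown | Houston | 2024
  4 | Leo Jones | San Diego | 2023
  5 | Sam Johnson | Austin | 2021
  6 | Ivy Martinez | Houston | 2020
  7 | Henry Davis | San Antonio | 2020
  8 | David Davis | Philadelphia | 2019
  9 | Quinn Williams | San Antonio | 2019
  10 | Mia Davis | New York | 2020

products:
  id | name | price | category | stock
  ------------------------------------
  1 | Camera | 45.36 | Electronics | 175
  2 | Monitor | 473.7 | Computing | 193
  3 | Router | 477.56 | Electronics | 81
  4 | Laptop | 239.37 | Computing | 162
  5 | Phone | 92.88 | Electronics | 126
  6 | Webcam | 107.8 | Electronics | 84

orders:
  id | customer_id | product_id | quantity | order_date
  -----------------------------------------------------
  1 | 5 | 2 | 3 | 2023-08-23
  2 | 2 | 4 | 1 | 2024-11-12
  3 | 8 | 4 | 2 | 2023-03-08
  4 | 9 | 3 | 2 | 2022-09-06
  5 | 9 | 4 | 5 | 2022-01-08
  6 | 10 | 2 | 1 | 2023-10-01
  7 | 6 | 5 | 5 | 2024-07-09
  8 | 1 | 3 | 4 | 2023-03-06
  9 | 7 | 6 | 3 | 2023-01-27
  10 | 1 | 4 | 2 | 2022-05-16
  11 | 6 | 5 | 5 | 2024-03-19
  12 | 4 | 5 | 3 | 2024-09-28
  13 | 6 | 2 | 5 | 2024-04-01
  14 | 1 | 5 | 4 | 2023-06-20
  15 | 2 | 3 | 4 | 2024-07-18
SELECT c.id, p.name AS customer, c.quantity FROM orders c JOIN customers p ON c.customer_id = p.id

Execution result:
id | customer | quantity
1 | Sam Johnson | 3
2 | Leo Davis | 1
3 | David Davis | 2
4 | Quinn Williams | 2
5 | Quinn Williams | 5
6 | Mia Davis | 1
7 | Ivy Martinez | 5
8 | Noah Martinez | 4
9 | Henry Davis | 3
10 | Noah Martinez | 2
11 | Ivy Martinez | 5
12 | Leo Jones | 3
13 | Ivy Martinez | 5
14 | Noah Martinez | 4
15 | Leo Davis | 4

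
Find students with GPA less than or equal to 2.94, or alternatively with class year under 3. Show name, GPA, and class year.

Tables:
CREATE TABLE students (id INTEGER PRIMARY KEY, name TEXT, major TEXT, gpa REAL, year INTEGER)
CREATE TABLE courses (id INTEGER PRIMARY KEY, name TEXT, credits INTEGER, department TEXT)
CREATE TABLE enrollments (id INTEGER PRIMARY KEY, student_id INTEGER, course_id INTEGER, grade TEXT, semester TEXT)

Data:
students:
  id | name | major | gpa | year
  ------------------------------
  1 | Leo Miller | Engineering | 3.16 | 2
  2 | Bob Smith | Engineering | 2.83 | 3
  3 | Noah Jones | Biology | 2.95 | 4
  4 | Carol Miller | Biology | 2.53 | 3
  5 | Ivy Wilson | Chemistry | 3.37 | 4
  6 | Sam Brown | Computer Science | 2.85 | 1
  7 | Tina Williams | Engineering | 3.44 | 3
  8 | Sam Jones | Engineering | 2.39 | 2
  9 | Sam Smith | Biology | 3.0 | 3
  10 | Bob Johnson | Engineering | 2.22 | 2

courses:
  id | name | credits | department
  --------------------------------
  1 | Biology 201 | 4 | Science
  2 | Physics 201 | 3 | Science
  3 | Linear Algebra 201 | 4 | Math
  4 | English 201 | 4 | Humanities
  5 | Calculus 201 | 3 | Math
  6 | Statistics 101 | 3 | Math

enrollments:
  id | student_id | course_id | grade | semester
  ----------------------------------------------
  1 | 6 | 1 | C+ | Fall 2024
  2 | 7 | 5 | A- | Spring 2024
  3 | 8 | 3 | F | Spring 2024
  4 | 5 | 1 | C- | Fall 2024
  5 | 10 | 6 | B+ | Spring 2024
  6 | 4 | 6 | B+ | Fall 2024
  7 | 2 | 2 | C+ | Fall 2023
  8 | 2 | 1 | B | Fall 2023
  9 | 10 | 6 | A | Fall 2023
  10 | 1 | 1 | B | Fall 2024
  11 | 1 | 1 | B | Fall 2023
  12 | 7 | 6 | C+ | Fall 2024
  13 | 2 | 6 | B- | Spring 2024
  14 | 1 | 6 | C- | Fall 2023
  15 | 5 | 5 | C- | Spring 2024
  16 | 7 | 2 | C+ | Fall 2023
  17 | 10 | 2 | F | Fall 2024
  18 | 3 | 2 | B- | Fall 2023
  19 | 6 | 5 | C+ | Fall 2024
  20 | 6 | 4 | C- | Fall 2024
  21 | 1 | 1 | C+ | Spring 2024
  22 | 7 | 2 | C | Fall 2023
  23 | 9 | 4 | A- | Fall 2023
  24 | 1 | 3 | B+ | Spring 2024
SELECT name, gpa, year FROM students WHERE gpa <= 2.94 OR year < 3

Execution result:
name | gpa | year
Leo Miller | 3.16 | 2
Bob Smith | 2.83 | 3
Carol Miller | 2.53 | 3
Sam Brown | 2.85 | 1
Sam Jones | 2.39 | 2
Bob Johnson | 2.22 | 2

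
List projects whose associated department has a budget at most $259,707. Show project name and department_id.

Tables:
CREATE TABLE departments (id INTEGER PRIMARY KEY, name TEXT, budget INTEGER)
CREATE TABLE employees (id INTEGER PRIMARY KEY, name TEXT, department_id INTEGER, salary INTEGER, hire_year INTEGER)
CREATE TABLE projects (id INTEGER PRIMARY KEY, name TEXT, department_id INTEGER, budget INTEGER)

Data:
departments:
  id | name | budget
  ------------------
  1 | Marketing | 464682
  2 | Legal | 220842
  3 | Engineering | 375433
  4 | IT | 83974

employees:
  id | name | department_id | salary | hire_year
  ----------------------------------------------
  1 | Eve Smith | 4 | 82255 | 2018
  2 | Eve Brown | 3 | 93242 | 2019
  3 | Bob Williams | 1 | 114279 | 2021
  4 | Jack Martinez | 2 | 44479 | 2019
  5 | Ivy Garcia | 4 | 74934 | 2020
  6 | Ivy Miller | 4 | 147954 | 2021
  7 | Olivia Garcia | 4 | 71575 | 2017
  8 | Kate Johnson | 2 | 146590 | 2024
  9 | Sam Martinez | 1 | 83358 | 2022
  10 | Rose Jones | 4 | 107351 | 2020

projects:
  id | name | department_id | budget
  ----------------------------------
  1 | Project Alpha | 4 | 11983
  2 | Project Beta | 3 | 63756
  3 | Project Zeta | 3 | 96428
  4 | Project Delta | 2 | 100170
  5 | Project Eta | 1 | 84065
SELECT name, department_id FROM projects WHERE department_id IN (SELECT id FROM departments WHERE budget <= 259707)

Execution result:
name | department_id
Project Alpha | 4
Project Delta | 2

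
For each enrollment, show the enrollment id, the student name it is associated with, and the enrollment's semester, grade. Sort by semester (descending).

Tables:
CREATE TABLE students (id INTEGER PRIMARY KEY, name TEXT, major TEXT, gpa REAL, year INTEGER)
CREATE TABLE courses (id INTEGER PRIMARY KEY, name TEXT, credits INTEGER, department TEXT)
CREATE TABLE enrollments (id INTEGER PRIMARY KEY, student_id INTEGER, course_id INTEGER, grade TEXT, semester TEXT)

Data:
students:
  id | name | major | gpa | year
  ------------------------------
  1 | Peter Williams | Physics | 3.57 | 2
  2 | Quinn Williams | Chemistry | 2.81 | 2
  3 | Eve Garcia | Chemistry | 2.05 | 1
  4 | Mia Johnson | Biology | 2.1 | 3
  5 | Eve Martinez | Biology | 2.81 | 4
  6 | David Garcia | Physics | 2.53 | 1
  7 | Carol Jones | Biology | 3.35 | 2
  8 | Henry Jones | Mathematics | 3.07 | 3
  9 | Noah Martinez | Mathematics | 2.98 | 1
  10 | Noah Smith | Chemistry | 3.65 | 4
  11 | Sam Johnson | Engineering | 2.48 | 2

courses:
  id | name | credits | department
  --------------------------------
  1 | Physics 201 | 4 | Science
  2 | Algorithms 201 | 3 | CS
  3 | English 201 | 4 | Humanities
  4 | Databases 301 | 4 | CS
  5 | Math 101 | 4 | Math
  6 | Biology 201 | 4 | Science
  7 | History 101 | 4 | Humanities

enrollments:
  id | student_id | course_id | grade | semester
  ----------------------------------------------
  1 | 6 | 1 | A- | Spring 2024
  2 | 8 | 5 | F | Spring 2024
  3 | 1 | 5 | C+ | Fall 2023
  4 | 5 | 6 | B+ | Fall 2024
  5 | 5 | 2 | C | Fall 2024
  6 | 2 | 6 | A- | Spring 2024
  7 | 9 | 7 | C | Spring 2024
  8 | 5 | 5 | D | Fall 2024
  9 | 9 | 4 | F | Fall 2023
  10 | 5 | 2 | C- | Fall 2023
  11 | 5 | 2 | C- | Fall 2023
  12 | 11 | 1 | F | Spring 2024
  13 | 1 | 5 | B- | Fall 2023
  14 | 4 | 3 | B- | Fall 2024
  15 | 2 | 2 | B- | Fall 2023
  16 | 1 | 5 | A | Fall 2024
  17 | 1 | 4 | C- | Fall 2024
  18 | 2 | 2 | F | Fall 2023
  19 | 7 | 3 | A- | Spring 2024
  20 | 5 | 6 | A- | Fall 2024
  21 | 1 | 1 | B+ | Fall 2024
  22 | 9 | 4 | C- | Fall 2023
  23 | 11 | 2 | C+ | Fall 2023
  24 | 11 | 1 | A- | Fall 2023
SELECT c.id, p.name AS student, c.semester, c.grade FROM enrollments c JOIN students p ON c.student_id = p.id ORDER BY c.semester DESC

Execution result:
id | student | semester | grade
1 | David Garcia | Spring 2024 | A-
2 | Henry Jones | Spring 2024 | F
6 | Quinn Williams | Spring 2024 | A-
7 | Noah Martinez | Spring 2024 | C
12 | Sam Johnson | Spring 2024 | F
19 | Carol Jones | Spring 2024 | A-
4 | Eve Martinez | Fall 2024 | B+
5 | Eve Martinez | Fall 2024 | C
8 | Eve Martinez | Fall 2024 | D
14 | Mia Johnson | Fall 2024 | B-
16 | Peter Williams | Fall 2024 | A
17 | Peter Williams | Fall 2024 | C-
20 | Eve Martinez | Fall 2024 | A-
21 | Peter Williams | Fall 2024 | B+
3 | Peter Williams | Fall 2023 | C+
9 | Noah Martinez | Fall 2023 | F
10 | Eve Martinez | Fall 2023 | C-
11 | Eve Martinez | Fall 2023 | C-
13 | Peter Williams | Fall 2023 | B-
15 | Quinn Williams | Fall 2023 | B-
18 | Quinn Williams | Fall 2023 | F
22 | Noah Martinez | Fall 2023 | C-
23 | Sam Johnson | Fall 2023 | C+
24 | Sam Johnson | Fall 2023 | A-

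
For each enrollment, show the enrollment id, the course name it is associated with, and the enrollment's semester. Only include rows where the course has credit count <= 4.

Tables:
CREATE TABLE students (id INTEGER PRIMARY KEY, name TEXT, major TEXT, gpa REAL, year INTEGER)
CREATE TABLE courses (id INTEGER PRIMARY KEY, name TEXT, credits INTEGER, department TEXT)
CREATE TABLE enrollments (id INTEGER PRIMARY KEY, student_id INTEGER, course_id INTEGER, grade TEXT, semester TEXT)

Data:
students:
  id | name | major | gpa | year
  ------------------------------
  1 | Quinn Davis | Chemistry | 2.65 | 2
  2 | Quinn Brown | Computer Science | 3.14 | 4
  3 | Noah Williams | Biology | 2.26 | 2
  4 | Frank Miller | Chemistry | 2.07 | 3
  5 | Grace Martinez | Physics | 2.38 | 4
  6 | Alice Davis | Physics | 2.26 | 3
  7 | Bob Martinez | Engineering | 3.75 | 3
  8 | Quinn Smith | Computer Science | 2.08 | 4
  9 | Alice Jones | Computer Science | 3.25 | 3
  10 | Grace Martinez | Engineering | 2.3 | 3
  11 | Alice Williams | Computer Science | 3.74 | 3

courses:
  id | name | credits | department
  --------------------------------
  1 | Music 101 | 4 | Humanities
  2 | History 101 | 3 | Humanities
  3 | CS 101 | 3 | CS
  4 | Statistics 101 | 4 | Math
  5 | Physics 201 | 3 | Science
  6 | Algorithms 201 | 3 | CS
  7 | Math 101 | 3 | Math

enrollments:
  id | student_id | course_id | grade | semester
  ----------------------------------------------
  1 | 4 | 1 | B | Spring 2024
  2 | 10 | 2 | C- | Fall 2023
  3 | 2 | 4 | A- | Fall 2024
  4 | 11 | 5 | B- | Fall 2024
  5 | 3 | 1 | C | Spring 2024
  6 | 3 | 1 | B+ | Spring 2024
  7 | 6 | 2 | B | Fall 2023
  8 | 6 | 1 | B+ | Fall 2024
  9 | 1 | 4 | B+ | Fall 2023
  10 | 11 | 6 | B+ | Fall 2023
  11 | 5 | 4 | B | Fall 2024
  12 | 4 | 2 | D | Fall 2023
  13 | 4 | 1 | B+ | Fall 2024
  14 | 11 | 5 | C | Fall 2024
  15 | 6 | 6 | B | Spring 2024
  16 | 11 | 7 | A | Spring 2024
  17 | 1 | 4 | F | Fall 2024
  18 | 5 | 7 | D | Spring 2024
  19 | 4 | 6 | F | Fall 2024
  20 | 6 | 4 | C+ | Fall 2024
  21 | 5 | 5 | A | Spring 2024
SELECT c.id, p.name AS course, c.semester FROM enrollments c JOIN courses p ON c.course_id = p.id WHERE p.credits <= 4

Execution result:
id | course | semester
1 | Music 101 | Spring 2024
2 | History 101 | Fall 2023
3 | Statistics 101 | Fall 2024
4 | Physics 201 | Fall 2024
5 | Music 101 | Spring 2024
6 | Music 101 | Spring 2024
7 | History 101 | Fall 2023
8 | Music 101 | Fall 2024
9 | Statistics 101 | Fall 2023
10 | Algorithms 201 | Fall 2023
11 | Statistics 101 | Fall 2024
12 | History 101 | Fall 2023
13 | Music 101 | Fall 2024
14 | Physics 201 | Fall 2024
15 | Algorithms 201 | Spring 2024
16 | Math 101 | Spring 2024
17 | Statistics 101 | Fall 2024
18 | Math 101 | Spring 2024
19 | Algorithms 201 | Fall 2024
20 | Statistics 101 | Fall 2024
21 | Physics 201 | Spring 2024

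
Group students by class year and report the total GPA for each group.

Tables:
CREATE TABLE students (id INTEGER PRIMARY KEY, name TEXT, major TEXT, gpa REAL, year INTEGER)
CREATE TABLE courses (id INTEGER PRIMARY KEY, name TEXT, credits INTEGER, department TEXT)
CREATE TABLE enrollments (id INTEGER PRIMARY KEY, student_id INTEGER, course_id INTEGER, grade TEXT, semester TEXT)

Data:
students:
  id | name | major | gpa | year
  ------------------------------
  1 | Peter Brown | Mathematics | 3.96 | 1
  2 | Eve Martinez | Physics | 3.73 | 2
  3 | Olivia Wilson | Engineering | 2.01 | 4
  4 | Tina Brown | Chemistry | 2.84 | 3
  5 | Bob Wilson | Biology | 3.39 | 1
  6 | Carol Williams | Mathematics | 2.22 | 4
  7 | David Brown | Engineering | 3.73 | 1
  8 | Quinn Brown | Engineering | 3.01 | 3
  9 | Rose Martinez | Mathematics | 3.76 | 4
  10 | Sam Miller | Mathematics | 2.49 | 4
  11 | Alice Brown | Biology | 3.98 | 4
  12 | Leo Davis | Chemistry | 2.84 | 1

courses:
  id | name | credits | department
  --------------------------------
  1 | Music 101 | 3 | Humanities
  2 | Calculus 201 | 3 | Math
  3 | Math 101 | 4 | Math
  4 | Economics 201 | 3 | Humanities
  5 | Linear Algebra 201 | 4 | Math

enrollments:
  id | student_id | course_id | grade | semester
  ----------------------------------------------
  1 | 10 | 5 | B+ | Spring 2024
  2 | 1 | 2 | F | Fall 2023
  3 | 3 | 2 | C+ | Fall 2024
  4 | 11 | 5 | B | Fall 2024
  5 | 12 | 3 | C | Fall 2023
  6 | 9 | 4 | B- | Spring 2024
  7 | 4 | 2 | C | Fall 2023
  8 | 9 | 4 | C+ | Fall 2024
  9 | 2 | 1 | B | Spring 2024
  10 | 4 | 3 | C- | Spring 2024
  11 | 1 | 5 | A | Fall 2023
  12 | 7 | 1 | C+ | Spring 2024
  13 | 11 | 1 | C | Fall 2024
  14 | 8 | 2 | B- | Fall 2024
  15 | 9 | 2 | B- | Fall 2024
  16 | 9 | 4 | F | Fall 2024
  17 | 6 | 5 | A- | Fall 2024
SELECT year, SUM(gpa) AS sum_gpa FROM students GROUP BY year

Execution result:
year | sum_gpa
1 | 13.92
2 | 3.73
3 | 5.85
4 | 14.46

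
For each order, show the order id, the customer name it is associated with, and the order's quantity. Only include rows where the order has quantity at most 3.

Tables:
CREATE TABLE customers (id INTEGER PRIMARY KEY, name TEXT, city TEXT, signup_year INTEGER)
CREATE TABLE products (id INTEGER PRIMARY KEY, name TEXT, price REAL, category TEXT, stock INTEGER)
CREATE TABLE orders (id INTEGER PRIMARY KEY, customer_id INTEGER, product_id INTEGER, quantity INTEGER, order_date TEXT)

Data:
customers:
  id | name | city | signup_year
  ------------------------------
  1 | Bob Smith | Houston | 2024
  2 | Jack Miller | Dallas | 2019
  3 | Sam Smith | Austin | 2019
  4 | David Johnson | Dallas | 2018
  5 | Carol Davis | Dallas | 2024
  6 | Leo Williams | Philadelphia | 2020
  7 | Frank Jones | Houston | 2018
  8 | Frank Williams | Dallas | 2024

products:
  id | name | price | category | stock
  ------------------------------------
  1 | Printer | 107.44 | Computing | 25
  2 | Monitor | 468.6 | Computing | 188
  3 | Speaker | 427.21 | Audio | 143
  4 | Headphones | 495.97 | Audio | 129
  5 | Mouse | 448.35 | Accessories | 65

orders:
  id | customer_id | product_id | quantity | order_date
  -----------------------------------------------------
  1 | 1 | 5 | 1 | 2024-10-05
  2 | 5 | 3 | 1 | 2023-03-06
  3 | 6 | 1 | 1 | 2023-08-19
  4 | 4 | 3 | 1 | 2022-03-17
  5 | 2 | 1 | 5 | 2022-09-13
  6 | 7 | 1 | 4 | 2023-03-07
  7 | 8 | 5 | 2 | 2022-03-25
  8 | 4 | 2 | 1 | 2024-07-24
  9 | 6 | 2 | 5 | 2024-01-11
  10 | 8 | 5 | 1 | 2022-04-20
SELECT c.id, p.name AS customer, c.quantity FROM orders c JOIN customers p ON c.customer_id = p.id WHERE c.quantity <= 3

Execution result:
id | customer | quantity
1 | Bob Smith | 1
2 | Carol Davis | 1
3 | Leo Williams | 1
4 | David Johnson | 1
7 | Frank Williams | 2
8 | David Johnson | 1
10 | Frank Williams | 1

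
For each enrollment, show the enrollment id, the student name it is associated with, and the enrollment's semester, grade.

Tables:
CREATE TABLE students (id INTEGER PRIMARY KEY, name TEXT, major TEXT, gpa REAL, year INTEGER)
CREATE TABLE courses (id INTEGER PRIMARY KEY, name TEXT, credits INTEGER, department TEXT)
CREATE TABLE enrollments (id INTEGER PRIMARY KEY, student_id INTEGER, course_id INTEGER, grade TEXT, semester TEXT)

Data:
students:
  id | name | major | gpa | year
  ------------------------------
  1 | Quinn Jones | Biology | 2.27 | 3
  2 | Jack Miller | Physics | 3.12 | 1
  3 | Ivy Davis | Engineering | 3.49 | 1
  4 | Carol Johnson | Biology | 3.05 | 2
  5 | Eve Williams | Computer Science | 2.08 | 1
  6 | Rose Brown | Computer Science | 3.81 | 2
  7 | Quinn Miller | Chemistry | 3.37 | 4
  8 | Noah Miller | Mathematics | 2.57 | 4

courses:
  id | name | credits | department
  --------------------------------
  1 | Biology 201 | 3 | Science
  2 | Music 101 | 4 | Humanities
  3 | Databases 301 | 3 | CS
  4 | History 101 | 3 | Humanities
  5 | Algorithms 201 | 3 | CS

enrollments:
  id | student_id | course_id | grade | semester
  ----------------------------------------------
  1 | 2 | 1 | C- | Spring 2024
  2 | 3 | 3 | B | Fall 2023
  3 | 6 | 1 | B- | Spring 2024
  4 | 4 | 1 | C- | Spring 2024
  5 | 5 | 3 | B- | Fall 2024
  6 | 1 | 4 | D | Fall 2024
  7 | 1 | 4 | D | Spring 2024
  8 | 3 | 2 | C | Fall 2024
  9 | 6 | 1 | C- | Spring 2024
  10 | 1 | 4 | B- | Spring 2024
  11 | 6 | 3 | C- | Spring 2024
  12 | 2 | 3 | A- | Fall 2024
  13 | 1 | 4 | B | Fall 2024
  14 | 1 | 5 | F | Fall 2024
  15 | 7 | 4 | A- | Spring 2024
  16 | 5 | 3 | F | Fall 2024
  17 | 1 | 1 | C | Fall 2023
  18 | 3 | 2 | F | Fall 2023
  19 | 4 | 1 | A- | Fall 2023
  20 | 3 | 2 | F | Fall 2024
SELECT c.id, p.name AS student, c.semester, c.grade FROM enrollments c JOIN students p ON c.student_id = p.id

Execution result:
id | student | semester | grade
1 | Jack Miller | Spring 2024 | C-
2 | Ivy Davis | Fall 2023 | B
3 | Rose Brown | Spring 2024 | B-
4 | Carol Johnson | Spring 2024 | C-
5 | Eve Williams | Fall 2024 | B-
6 | Quinn Jones | Fall 2024 | D
7 | Quinn Jones | Spring 2024 | D
8 | Ivy Davis | Fall 2024 | C
9 | Rose Brown | Spring 2024 | C-
10 | Quinn Jones | Spring 2024 | B-
11 | Rose Brown | Spring 2024 | C-
12 | Jack Miller | Fall 2024 | A-
13 | Quinn Jones | Fall 2024 | B
14 | Quinn Jones | Fall 2024 | F
15 | Quinn Miller | Spring 2024 | A-
16 | Eve Williams | Fall 2024 | F
17 | Quinn Jones | Fall 2023 | C
18 | Ivy Davis | Fall 2023 | F
19 | Carol Johnson | Fall 2023 | A-
20 | Ivy Davis | Fall 2024 | F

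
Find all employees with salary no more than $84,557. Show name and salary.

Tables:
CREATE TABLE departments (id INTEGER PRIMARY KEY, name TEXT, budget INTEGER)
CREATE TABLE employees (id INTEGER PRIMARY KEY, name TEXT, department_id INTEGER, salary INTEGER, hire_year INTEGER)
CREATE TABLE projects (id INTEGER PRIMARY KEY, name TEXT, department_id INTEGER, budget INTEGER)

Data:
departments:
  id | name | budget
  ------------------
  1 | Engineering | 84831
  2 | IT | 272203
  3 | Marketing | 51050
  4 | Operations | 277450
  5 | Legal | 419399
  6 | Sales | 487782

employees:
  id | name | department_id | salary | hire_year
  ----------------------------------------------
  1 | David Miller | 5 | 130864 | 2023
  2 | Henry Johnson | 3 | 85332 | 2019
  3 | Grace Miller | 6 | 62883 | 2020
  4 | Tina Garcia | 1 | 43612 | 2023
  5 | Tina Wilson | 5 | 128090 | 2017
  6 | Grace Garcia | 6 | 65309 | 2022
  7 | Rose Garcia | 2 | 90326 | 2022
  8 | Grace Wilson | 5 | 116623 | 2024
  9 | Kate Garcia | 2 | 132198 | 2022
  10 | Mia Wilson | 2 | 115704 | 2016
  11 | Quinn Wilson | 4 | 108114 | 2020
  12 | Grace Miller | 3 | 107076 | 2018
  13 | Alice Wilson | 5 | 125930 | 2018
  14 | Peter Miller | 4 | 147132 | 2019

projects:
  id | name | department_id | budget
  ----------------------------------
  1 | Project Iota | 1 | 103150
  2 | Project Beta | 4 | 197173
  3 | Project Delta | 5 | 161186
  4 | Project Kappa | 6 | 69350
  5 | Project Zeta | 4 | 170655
SELECT name, salary FROM employees WHERE salary <= 84557

Execution result:
name | salary
Grace Miller | 62883
Tina Garcia | 43612
Grace Garcia | 65309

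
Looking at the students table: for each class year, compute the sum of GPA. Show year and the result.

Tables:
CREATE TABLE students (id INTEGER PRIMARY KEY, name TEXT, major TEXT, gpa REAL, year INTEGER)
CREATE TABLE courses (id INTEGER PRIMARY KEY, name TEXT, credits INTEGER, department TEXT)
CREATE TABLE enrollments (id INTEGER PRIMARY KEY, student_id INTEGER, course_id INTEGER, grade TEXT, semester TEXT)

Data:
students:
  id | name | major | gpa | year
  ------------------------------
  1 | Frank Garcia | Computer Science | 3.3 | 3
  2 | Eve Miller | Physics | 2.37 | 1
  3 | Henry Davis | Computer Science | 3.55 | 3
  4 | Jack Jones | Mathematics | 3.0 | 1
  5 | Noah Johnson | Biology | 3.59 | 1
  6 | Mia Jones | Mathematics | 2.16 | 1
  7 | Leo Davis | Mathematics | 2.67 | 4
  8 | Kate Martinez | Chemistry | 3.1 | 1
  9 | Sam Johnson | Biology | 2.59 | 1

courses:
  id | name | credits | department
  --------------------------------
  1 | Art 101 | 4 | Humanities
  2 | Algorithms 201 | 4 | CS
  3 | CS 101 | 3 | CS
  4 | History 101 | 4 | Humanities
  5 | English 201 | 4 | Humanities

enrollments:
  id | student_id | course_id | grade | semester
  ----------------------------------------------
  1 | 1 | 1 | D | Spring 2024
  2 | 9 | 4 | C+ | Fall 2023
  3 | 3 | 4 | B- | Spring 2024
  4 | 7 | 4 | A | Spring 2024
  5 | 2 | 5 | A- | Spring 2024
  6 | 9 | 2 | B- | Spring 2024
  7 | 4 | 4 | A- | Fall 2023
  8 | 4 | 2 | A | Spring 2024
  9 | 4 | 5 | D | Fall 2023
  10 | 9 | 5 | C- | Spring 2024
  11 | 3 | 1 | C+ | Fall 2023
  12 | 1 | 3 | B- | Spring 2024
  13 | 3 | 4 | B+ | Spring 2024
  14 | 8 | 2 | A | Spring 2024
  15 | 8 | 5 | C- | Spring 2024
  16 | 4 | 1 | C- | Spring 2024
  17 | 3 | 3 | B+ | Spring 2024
SELECT year, SUM(gpa) AS sum_gpa FROM students GROUP BY year

Execution result:
year | sum_gpa
1 | 16.81
3 | 6.85
4 | 2.67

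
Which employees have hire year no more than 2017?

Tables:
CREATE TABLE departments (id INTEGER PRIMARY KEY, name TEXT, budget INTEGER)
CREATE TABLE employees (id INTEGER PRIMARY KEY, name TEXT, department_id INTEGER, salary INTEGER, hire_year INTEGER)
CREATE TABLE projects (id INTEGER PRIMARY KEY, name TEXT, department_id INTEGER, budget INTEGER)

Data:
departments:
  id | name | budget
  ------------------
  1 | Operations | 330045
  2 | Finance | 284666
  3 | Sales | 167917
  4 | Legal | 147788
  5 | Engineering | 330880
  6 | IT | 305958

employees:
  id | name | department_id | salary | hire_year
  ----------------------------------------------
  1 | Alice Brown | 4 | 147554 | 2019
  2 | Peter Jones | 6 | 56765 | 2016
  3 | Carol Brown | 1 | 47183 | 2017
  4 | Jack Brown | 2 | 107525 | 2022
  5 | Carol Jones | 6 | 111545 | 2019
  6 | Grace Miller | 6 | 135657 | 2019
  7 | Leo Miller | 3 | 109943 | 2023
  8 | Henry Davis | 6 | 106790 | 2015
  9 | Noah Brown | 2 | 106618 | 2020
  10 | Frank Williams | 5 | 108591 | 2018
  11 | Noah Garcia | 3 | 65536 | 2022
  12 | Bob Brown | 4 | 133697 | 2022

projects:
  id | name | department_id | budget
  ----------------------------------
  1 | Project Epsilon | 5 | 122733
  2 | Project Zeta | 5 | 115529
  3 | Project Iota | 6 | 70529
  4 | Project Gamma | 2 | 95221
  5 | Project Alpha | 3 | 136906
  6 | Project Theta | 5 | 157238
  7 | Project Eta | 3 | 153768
SELECT name, hire_year FROM employees WHERE hire_year <= 2017

Execution result:
name | hire_year
Peter Jones | 2016
Carol Brown | 2017
Henry Davis | 2015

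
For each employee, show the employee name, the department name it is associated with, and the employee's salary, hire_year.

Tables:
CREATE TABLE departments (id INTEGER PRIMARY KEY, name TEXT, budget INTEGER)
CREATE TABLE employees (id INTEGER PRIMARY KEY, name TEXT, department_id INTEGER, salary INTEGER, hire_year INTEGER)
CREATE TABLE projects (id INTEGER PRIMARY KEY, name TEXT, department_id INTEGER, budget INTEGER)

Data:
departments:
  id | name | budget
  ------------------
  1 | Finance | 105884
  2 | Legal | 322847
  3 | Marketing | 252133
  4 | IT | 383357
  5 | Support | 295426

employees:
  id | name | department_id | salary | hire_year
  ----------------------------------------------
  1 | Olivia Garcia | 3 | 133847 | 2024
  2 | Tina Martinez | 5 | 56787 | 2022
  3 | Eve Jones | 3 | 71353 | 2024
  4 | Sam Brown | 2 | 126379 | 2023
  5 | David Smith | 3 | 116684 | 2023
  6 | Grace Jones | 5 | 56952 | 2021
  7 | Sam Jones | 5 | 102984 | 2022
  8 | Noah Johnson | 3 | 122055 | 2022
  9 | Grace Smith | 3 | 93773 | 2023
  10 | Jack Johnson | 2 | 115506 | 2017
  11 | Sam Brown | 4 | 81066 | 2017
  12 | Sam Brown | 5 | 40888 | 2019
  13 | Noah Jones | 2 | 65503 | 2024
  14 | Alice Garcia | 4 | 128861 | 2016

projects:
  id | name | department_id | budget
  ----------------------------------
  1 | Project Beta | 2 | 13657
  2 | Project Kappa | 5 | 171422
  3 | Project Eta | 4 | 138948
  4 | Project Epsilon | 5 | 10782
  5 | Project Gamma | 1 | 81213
SELECT c.name, p.name AS department, c.salary, c.hire_year FROM employees c JOIN departments p ON c.department_id = p.id

Execution result:
name | department | salary | hire_year
Olivia Garcia | Marketing | 133847 | 2024
Tina Martinez | Support | 56787 | 2022
Eve Jones | Marketing | 71353 | 2024
Sam Brown | Legal | 126379 | 2023
David Smith | Marketing | 116684 | 2023
Grace Jones | Support | 56952 | 2021
Sam Jones | Support | 102984 | 2022
Noah Johnson | Marketing | 122055 | 2022
Grace Smith | Marketing | 93773 | 2023
Jack Johnson | Legal | 115506 | 2017
Sam Brown | IT | 81066 | 2017
Sam Brown | Support | 40888 | 2019
Noah Jones | Legal | 65503 | 2024
Alice Garcia | IT | 128861 | 2016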